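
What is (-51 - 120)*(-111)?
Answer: 18981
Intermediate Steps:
(-51 - 120)*(-111) = -171*(-111) = 18981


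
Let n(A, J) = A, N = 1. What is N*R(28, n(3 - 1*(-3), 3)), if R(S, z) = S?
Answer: 28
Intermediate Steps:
N*R(28, n(3 - 1*(-3), 3)) = 1*28 = 28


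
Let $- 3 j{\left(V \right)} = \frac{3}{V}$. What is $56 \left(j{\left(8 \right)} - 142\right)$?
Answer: $-7959$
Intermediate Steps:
$j{\left(V \right)} = - \frac{1}{V}$ ($j{\left(V \right)} = - \frac{3 \frac{1}{V}}{3} = - \frac{1}{V}$)
$56 \left(j{\left(8 \right)} - 142\right) = 56 \left(- \frac{1}{8} - 142\right) = 56 \left(- \frac{1137}{8}\right) = -7959$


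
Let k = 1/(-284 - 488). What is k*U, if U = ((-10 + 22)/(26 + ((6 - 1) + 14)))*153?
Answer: -51/965 ≈ -0.052850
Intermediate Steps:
k = -1/772 (k = 1/(-772) = -1/772 ≈ -0.0012953)
U = 204/5 (U = (12/(26 + (5 + 14)))*153 = (12/(26 + 19))*153 = (12/45)*153 = (12*(1/45))*153 = (4/15)*153 = 204/5 ≈ 40.800)
k*U = -1/772*204/5 = -51/965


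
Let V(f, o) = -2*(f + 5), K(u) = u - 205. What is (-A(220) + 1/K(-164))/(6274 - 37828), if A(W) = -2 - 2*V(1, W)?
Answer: 8119/11643426 ≈ 0.00069730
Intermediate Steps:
K(u) = -205 + u
V(f, o) = -10 - 2*f (V(f, o) = -2*(5 + f) = -10 - 2*f)
A(W) = 22 (A(W) = -2 - 2*(-10 - 2*1) = -2 - 2*(-10 - 2) = -2 - 2*(-12) = -2 + 24 = 22)
(-A(220) + 1/K(-164))/(6274 - 37828) = (-1*22 + 1/(-205 - 164))/(6274 - 37828) = (-22 + 1/(-369))/(-31554) = (-22 - 1/369)*(-1/31554) = -8119/369*(-1/31554) = 8119/11643426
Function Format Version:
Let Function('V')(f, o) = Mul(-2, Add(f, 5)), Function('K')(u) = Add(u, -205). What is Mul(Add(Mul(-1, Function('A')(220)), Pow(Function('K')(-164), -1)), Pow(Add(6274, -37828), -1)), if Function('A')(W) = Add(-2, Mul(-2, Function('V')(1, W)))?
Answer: Rational(8119, 11643426) ≈ 0.00069730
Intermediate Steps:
Function('K')(u) = Add(-205, u)
Function('V')(f, o) = Add(-10, Mul(-2, f)) (Function('V')(f, o) = Mul(-2, Add(5, f)) = Add(-10, Mul(-2, f)))
Function('A')(W) = 22 (Function('A')(W) = Add(-2, Mul(-2, Add(-10, Mul(-2, 1)))) = Add(-2, Mul(-2, Add(-10, -2))) = Add(-2, Mul(-2, -12)) = Add(-2, 24) = 22)
Mul(Add(Mul(-1, Function('A')(220)), Pow(Function('K')(-164), -1)), Pow(Add(6274, -37828), -1)) = Mul(Add(Mul(-1, 22), Pow(Add(-205, -164), -1)), Pow(Add(6274, -37828), -1)) = Mul(Add(-22, Pow(-369, -1)), Pow(-31554, -1)) = Mul(Add(-22, Rational(-1, 369)), Rational(-1, 31554)) = Mul(Rational(-8119, 369), Rational(-1, 31554)) = Rational(8119, 11643426)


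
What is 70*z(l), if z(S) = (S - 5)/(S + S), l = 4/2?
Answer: -105/2 ≈ -52.500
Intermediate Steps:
l = 2 (l = 4*(½) = 2)
z(S) = (-5 + S)/(2*S) (z(S) = (-5 + S)/((2*S)) = (-5 + S)*(1/(2*S)) = (-5 + S)/(2*S))
70*z(l) = 70*((½)*(-5 + 2)/2) = 70*((½)*(½)*(-3)) = 70*(-¾) = -105/2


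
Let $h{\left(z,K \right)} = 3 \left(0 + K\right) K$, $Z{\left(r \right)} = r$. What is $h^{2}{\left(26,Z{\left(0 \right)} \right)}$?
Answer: $0$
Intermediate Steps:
$h{\left(z,K \right)} = 3 K^{2}$ ($h{\left(z,K \right)} = 3 K K = 3 K^{2}$)
$h^{2}{\left(26,Z{\left(0 \right)} \right)} = \left(3 \cdot 0^{2}\right)^{2} = \left(3 \cdot 0\right)^{2} = 0^{2} = 0$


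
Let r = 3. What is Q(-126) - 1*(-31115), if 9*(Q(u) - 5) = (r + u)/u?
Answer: 11763401/378 ≈ 31120.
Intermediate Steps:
Q(u) = 5 + (3 + u)/(9*u) (Q(u) = 5 + ((3 + u)/u)/9 = 5 + (3 + u)/(9*u))
Q(-126) - 1*(-31115) = (⅑)*(3 + 46*(-126))/(-126) - 1*(-31115) = (⅑)*(-1/126)*(3 - 5796) + 31115 = (⅑)*(-1/126)*(-5793) + 31115 = 1931/378 + 31115 = 11763401/378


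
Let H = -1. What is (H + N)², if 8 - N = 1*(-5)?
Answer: 144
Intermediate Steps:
N = 13 (N = 8 - (-5) = 8 - 1*(-5) = 8 + 5 = 13)
(H + N)² = (-1 + 13)² = 12² = 144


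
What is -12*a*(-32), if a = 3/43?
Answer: 1152/43 ≈ 26.791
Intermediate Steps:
a = 3/43 (a = 3*(1/43) = 3/43 ≈ 0.069767)
-12*a*(-32) = -12*3/43*(-32) = -36/43*(-32) = 1152/43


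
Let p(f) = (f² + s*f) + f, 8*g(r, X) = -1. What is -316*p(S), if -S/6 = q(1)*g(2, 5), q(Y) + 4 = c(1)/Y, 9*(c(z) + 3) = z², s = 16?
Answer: 173879/9 ≈ 19320.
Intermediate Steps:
g(r, X) = -⅛ (g(r, X) = (⅛)*(-1) = -⅛)
c(z) = -3 + z²/9
q(Y) = -4 - 26/(9*Y) (q(Y) = -4 + (-3 + (⅑)*1²)/Y = -4 + (-3 + (⅑)*1)/Y = -4 + (-3 + ⅑)/Y = -4 - 26/(9*Y))
S = -31/6 (S = -6*(-4 - 26/9/1)*(-1)/8 = -6*(-4 - 26/9*1)*(-1)/8 = -6*(-4 - 26/9)*(-1)/8 = -(-124)*(-1)/(3*8) = -6*31/36 = -31/6 ≈ -5.1667)
p(f) = f² + 17*f (p(f) = (f² + 16*f) + f = f² + 17*f)
-316*p(S) = -(-4898)*(17 - 31/6)/3 = -(-4898)*71/(3*6) = -316*(-2201/36) = 173879/9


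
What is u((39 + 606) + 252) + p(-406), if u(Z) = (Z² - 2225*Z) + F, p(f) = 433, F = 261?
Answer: -1190522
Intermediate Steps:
u(Z) = 261 + Z² - 2225*Z (u(Z) = (Z² - 2225*Z) + 261 = 261 + Z² - 2225*Z)
u((39 + 606) + 252) + p(-406) = (261 + ((39 + 606) + 252)² - 2225*((39 + 606) + 252)) + 433 = (261 + (645 + 252)² - 2225*(645 + 252)) + 433 = (261 + 897² - 2225*897) + 433 = (261 + 804609 - 1995825) + 433 = -1190955 + 433 = -1190522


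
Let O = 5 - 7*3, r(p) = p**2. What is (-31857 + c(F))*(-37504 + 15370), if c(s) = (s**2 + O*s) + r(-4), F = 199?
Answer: -101285184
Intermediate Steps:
O = -16 (O = 5 - 21 = -16)
c(s) = 16 + s**2 - 16*s (c(s) = (s**2 - 16*s) + (-4)**2 = (s**2 - 16*s) + 16 = 16 + s**2 - 16*s)
(-31857 + c(F))*(-37504 + 15370) = (-31857 + (16 + 199**2 - 16*199))*(-37504 + 15370) = (-31857 + (16 + 39601 - 3184))*(-22134) = (-31857 + 36433)*(-22134) = 4576*(-22134) = -101285184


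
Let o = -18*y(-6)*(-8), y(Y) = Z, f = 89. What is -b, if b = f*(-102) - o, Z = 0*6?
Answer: 9078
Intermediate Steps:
Z = 0
y(Y) = 0
o = 0 (o = -18*0*(-8) = 0*(-8) = 0)
b = -9078 (b = 89*(-102) - 1*0 = -9078 + 0 = -9078)
-b = -1*(-9078) = 9078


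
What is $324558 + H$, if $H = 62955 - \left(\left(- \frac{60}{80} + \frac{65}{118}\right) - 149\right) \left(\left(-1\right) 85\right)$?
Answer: $\frac{88460133}{236} \approx 3.7483 \cdot 10^{5}$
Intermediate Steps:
$H = \frac{11864445}{236}$ ($H = 62955 - \left(\left(\left(-60\right) \frac{1}{80} + 65 \cdot \frac{1}{118}\right) - 149\right) \left(-85\right) = 62955 - \left(\left(- \frac{3}{4} + \frac{65}{118}\right) - 149\right) \left(-85\right) = 62955 - \left(- \frac{47}{236} - 149\right) \left(-85\right) = 62955 - \left(- \frac{35211}{236}\right) \left(-85\right) = 62955 - \frac{2992935}{236} = \frac{11864445}{236} \approx 50273.0$)
$324558 + H = 324558 + \frac{11864445}{236} = \frac{88460133}{236}$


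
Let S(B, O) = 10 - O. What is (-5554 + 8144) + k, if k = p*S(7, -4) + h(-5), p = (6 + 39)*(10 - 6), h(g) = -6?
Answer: 5104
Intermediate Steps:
p = 180 (p = 45*4 = 180)
k = 2514 (k = 180*(10 - 1*(-4)) - 6 = 180*(10 + 4) - 6 = 180*14 - 6 = 2520 - 6 = 2514)
(-5554 + 8144) + k = (-5554 + 8144) + 2514 = 2590 + 2514 = 5104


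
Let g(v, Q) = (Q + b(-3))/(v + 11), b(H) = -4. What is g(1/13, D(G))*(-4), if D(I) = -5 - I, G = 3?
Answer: 13/3 ≈ 4.3333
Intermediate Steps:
g(v, Q) = (-4 + Q)/(11 + v) (g(v, Q) = (Q - 4)/(v + 11) = (-4 + Q)/(11 + v))
g(1/13, D(G))*(-4) = ((-4 + (-5 - 1*3))/(11 + 1/13))*(-4) = ((-4 + (-5 - 3))/(11 + 1/13))*(-4) = ((-4 - 8)/(144/13))*(-4) = ((13/144)*(-12))*(-4) = -13/12*(-4) = 13/3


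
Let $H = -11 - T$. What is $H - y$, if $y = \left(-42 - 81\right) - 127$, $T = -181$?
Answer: $420$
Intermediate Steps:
$H = 170$ ($H = -11 - -181 = -11 + 181 = 170$)
$y = -250$ ($y = -123 - 127 = -250$)
$H - y = 170 - -250 = 170 + 250 = 420$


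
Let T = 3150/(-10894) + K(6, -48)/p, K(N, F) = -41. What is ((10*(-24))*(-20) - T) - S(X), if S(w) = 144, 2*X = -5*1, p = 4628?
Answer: 9029176471/1939132 ≈ 4656.3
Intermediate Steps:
T = -577879/1939132 (T = 3150/(-10894) - 41/4628 = 3150*(-1/10894) - 41*1/4628 = -1575/5447 - 41/4628 = -577879/1939132 ≈ -0.29801)
X = -5/2 (X = (-5*1)/2 = (1/2)*(-5) = -5/2 ≈ -2.5000)
((10*(-24))*(-20) - T) - S(X) = ((10*(-24))*(-20) - 1*(-577879/1939132)) - 1*144 = (-240*(-20) + 577879/1939132) - 144 = (4800 + 577879/1939132) - 144 = 9308411479/1939132 - 144 = 9029176471/1939132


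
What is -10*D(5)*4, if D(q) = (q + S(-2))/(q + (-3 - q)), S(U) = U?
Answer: 40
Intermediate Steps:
D(q) = ⅔ - q/3 (D(q) = (q - 2)/(q + (-3 - q)) = (-2 + q)/(-3) = (-2 + q)*(-⅓) = ⅔ - q/3)
-10*D(5)*4 = -10*(⅔ - ⅓*5)*4 = -10*(⅔ - 5/3)*4 = -10*(-1)*4 = 10*4 = 40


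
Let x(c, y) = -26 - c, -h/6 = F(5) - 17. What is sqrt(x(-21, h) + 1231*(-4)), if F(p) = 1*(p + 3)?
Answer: I*sqrt(4929) ≈ 70.207*I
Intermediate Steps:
F(p) = 3 + p (F(p) = 1*(3 + p) = 3 + p)
h = 54 (h = -6*((3 + 5) - 17) = -6*(8 - 17) = -6*(-9) = 54)
sqrt(x(-21, h) + 1231*(-4)) = sqrt((-26 - 1*(-21)) + 1231*(-4)) = sqrt((-26 + 21) - 4924) = sqrt(-5 - 4924) = sqrt(-4929) = I*sqrt(4929)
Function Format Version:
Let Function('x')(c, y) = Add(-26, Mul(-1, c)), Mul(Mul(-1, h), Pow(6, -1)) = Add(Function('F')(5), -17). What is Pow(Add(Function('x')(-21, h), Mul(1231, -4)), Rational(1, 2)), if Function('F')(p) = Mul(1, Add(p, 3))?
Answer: Mul(I, Pow(4929, Rational(1, 2))) ≈ Mul(70.207, I)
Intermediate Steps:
Function('F')(p) = Add(3, p) (Function('F')(p) = Mul(1, Add(3, p)) = Add(3, p))
h = 54 (h = Mul(-6, Add(Add(3, 5), -17)) = Mul(-6, Add(8, -17)) = Mul(-6, -9) = 54)
Pow(Add(Function('x')(-21, h), Mul(1231, -4)), Rational(1, 2)) = Pow(Add(Add(-26, Mul(-1, -21)), Mul(1231, -4)), Rational(1, 2)) = Pow(Add(Add(-26, 21), -4924), Rational(1, 2)) = Pow(Add(-5, -4924), Rational(1, 2)) = Pow(-4929, Rational(1, 2)) = Mul(I, Pow(4929, Rational(1, 2)))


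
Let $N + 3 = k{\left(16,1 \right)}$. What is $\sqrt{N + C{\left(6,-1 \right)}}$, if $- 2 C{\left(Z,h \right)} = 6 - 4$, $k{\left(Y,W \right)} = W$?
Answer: $i \sqrt{3} \approx 1.732 i$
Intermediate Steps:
$C{\left(Z,h \right)} = -1$ ($C{\left(Z,h \right)} = - \frac{6 - 4}{2} = \left(- \frac{1}{2}\right) 2 = -1$)
$N = -2$ ($N = -3 + 1 = -2$)
$\sqrt{N + C{\left(6,-1 \right)}} = \sqrt{-2 - 1} = \sqrt{-3} = i \sqrt{3}$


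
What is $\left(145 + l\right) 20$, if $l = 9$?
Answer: $3080$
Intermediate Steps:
$\left(145 + l\right) 20 = \left(145 + 9\right) 20 = 154 \cdot 20 = 3080$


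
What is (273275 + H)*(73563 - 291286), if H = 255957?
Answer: -115225978736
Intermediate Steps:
(273275 + H)*(73563 - 291286) = (273275 + 255957)*(73563 - 291286) = 529232*(-217723) = -115225978736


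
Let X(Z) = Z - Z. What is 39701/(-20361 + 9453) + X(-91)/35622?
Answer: -39701/10908 ≈ -3.6396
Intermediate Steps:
X(Z) = 0
39701/(-20361 + 9453) + X(-91)/35622 = 39701/(-20361 + 9453) + 0/35622 = 39701/(-10908) + 0*(1/35622) = 39701*(-1/10908) + 0 = -39701/10908 + 0 = -39701/10908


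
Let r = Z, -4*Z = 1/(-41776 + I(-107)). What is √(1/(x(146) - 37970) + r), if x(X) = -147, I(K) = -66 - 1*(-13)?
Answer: I*√205994367899607/3188791986 ≈ 0.0045009*I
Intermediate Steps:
I(K) = -53 (I(K) = -66 + 13 = -53)
Z = 1/167316 (Z = -1/(4*(-41776 - 53)) = -¼/(-41829) = -¼*(-1/41829) = 1/167316 ≈ 5.9767e-6)
r = 1/167316 ≈ 5.9767e-6
√(1/(x(146) - 37970) + r) = √(1/(-147 - 37970) + 1/167316) = √(1/(-38117) + 1/167316) = √(-1/38117 + 1/167316) = √(-129199/6377583972) = I*√205994367899607/3188791986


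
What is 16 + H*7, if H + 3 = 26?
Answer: 177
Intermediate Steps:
H = 23 (H = -3 + 26 = 23)
16 + H*7 = 16 + 23*7 = 16 + 161 = 177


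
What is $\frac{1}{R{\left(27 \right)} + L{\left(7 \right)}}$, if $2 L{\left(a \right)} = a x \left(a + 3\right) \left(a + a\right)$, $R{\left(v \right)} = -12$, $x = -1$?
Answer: $- \frac{1}{502} \approx -0.001992$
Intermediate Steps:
$L{\left(a \right)} = - a^{2} \left(3 + a\right)$ ($L{\left(a \right)} = \frac{a \left(-1\right) \left(a + 3\right) \left(a + a\right)}{2} = \frac{- a \left(3 + a\right) 2 a}{2} = \frac{- a 2 a \left(3 + a\right)}{2} = \frac{\left(-2\right) a^{2} \left(3 + a\right)}{2} = - a^{2} \left(3 + a\right)$)
$\frac{1}{R{\left(27 \right)} + L{\left(7 \right)}} = \frac{1}{-12 + 7^{2} \left(-3 - 7\right)} = \frac{1}{-12 + 49 \left(-3 - 7\right)} = \frac{1}{-12 + 49 \left(-10\right)} = \frac{1}{-12 - 490} = \frac{1}{-502} = - \frac{1}{502}$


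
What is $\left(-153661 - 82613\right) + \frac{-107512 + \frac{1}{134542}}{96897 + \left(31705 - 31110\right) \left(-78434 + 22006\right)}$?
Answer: $- \frac{1064217111529912101}{4504165189546} \approx -2.3627 \cdot 10^{5}$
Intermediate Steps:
$\left(-153661 - 82613\right) + \frac{-107512 + \frac{1}{134542}}{96897 + \left(31705 - 31110\right) \left(-78434 + 22006\right)} = -236274 + \frac{-107512 + \frac{1}{134542}}{96897 + 595 \left(-56428\right)} = -236274 - \frac{14464879503}{134542 \left(96897 - 33574660\right)} = -236274 - \frac{14464879503}{134542 \left(-33477763\right)} = -236274 - - \frac{14464879503}{4504165189546} = -236274 + \frac{14464879503}{4504165189546} = - \frac{1064217111529912101}{4504165189546}$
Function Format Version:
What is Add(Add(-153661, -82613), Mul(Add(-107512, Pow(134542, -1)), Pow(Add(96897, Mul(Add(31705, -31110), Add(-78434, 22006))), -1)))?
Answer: Rational(-1064217111529912101, 4504165189546) ≈ -2.3627e+5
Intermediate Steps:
Add(Add(-153661, -82613), Mul(Add(-107512, Pow(134542, -1)), Pow(Add(96897, Mul(Add(31705, -31110), Add(-78434, 22006))), -1))) = Add(-236274, Mul(Add(-107512, Rational(1, 134542)), Pow(Add(96897, Mul(595, -56428)), -1))) = Add(-236274, Mul(Rational(-14464879503, 134542), Pow(Add(96897, -33574660), -1))) = Add(-236274, Mul(Rational(-14464879503, 134542), Pow(-33477763, -1))) = Add(-236274, Mul(Rational(-14464879503, 134542), Rational(-1, 33477763))) = Add(-236274, Rational(14464879503, 4504165189546)) = Rational(-1064217111529912101, 4504165189546)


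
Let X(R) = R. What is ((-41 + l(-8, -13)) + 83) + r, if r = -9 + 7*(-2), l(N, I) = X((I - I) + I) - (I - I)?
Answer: 6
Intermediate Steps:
l(N, I) = I (l(N, I) = ((I - I) + I) - (I - I) = (0 + I) - 1*0 = I + 0 = I)
r = -23 (r = -9 - 14 = -23)
((-41 + l(-8, -13)) + 83) + r = ((-41 - 13) + 83) - 23 = (-54 + 83) - 23 = 29 - 23 = 6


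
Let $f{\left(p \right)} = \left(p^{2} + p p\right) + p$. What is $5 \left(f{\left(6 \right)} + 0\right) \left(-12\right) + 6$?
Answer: $-4674$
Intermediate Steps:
$f{\left(p \right)} = p + 2 p^{2}$ ($f{\left(p \right)} = \left(p^{2} + p^{2}\right) + p = 2 p^{2} + p = p + 2 p^{2}$)
$5 \left(f{\left(6 \right)} + 0\right) \left(-12\right) + 6 = 5 \left(6 \left(1 + 2 \cdot 6\right) + 0\right) \left(-12\right) + 6 = 5 \left(6 \left(1 + 12\right) + 0\right) \left(-12\right) + 6 = 5 \left(6 \cdot 13 + 0\right) \left(-12\right) + 6 = 5 \left(78 + 0\right) \left(-12\right) + 6 = 5 \cdot 78 \left(-12\right) + 6 = 390 \left(-12\right) + 6 = -4680 + 6 = -4674$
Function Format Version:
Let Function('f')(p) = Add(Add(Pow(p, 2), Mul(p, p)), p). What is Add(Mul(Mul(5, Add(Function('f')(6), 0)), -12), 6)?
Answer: -4674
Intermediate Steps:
Function('f')(p) = Add(p, Mul(2, Pow(p, 2))) (Function('f')(p) = Add(Add(Pow(p, 2), Pow(p, 2)), p) = Add(Mul(2, Pow(p, 2)), p) = Add(p, Mul(2, Pow(p, 2))))
Add(Mul(Mul(5, Add(Function('f')(6), 0)), -12), 6) = Add(Mul(Mul(5, Add(Mul(6, Add(1, Mul(2, 6))), 0)), -12), 6) = Add(Mul(Mul(5, Add(Mul(6, Add(1, 12)), 0)), -12), 6) = Add(Mul(Mul(5, Add(Mul(6, 13), 0)), -12), 6) = Add(Mul(Mul(5, Add(78, 0)), -12), 6) = Add(Mul(Mul(5, 78), -12), 6) = Add(Mul(390, -12), 6) = Add(-4680, 6) = -4674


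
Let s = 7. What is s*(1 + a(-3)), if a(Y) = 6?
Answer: 49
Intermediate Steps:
s*(1 + a(-3)) = 7*(1 + 6) = 7*7 = 49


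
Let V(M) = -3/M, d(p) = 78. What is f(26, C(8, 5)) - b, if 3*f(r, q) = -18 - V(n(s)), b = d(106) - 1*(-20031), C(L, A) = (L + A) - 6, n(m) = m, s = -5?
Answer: -100576/5 ≈ -20115.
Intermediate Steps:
C(L, A) = -6 + A + L (C(L, A) = (A + L) - 6 = -6 + A + L)
b = 20109 (b = 78 - 1*(-20031) = 78 + 20031 = 20109)
f(r, q) = -31/5 (f(r, q) = (-18 - (-3)/(-5))/3 = (-18 - (-3)*(-1)/5)/3 = (-18 - 1*3/5)/3 = (-18 - 3/5)/3 = (1/3)*(-93/5) = -31/5)
f(26, C(8, 5)) - b = -31/5 - 1*20109 = -31/5 - 20109 = -100576/5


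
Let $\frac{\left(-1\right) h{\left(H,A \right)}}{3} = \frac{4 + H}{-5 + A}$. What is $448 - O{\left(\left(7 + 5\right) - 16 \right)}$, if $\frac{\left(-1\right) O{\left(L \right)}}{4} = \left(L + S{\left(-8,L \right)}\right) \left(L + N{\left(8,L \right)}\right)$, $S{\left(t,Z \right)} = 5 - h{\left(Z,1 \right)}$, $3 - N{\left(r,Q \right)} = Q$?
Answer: $460$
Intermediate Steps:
$N{\left(r,Q \right)} = 3 - Q$
$h{\left(H,A \right)} = - \frac{3 \left(4 + H\right)}{-5 + A}$ ($h{\left(H,A \right)} = - 3 \frac{4 + H}{-5 + A} = - \frac{3 \left(4 + H\right)}{-5 + A}$)
$S{\left(t,Z \right)} = 2 - \frac{3 Z}{4}$ ($S{\left(t,Z \right)} = 5 - \frac{3 \left(-4 - Z\right)}{-5 + 1} = 5 - \frac{3 \left(-4 - Z\right)}{-4} = 5 - 3 \left(- \frac{1}{4}\right) \left(-4 - Z\right) = 5 - \left(3 + \frac{3 Z}{4}\right) = 2 - \frac{3 Z}{4}$)
$O{\left(L \right)} = -24 - 3 L$ ($O{\left(L \right)} = - 4 \left(L - \left(-2 + \frac{3 L}{4}\right)\right) \left(L - \left(-3 + L\right)\right) = - 4 \left(2 + \frac{L}{4}\right) 3 = - 4 \left(6 + \frac{3 L}{4}\right) = -24 - 3 L$)
$448 - O{\left(\left(7 + 5\right) - 16 \right)} = 448 - \left(-24 - 3 \left(\left(7 + 5\right) - 16\right)\right) = 448 - \left(-24 - 3 \left(12 - 16\right)\right) = 448 - \left(-24 - -12\right) = 448 - \left(-24 + 12\right) = 448 - -12 = 448 + 12 = 460$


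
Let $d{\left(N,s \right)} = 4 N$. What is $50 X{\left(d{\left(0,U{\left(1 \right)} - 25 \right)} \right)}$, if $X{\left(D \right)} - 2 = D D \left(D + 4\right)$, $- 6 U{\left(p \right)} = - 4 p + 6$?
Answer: $100$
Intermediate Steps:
$U{\left(p \right)} = -1 + \frac{2 p}{3}$ ($U{\left(p \right)} = - \frac{- 4 p + 6}{6} = - \frac{6 - 4 p}{6} = -1 + \frac{2 p}{3}$)
$X{\left(D \right)} = 2 + D^{2} \left(4 + D\right)$ ($X{\left(D \right)} = 2 + D D \left(D + 4\right) = 2 + D^{2} \left(4 + D\right)$)
$50 X{\left(d{\left(0,U{\left(1 \right)} - 25 \right)} \right)} = 50 \left(2 + \left(4 \cdot 0\right)^{3} + 4 \left(4 \cdot 0\right)^{2}\right) = 50 \left(2 + 0^{3} + 4 \cdot 0^{2}\right) = 50 \left(2 + 0 + 4 \cdot 0\right) = 50 \left(2 + 0 + 0\right) = 50 \cdot 2 = 100$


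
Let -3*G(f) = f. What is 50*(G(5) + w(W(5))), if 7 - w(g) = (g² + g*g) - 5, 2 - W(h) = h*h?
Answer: -157150/3 ≈ -52383.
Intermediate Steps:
W(h) = 2 - h² (W(h) = 2 - h*h = 2 - h²)
G(f) = -f/3
w(g) = 12 - 2*g² (w(g) = 7 - ((g² + g*g) - 5) = 7 - ((g² + g²) - 5) = 7 - (2*g² - 5) = 7 - (-5 + 2*g²) = 7 + (5 - 2*g²) = 12 - 2*g²)
50*(G(5) + w(W(5))) = 50*(-⅓*5 + (12 - 2*(2 - 1*5²)²)) = 50*(-5/3 + (12 - 2*(2 - 1*25)²)) = 50*(-5/3 + (12 - 2*(2 - 25)²)) = 50*(-5/3 + (12 - 2*(-23)²)) = 50*(-5/3 + (12 - 2*529)) = 50*(-5/3 + (12 - 1058)) = 50*(-5/3 - 1046) = 50*(-3143/3) = -157150/3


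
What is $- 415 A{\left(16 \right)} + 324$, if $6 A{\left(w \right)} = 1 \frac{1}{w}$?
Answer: $\frac{30689}{96} \approx 319.68$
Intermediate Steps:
$A{\left(w \right)} = \frac{1}{6 w}$ ($A{\left(w \right)} = \frac{1 \frac{1}{w}}{6} = \frac{1}{6 w}$)
$- 415 A{\left(16 \right)} + 324 = - 415 \frac{1}{6 \cdot 16} + 324 = - 415 \cdot \frac{1}{6} \cdot \frac{1}{16} + 324 = \left(-415\right) \frac{1}{96} + 324 = - \frac{415}{96} + 324 = \frac{30689}{96}$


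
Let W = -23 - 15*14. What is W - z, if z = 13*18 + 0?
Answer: -467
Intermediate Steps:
z = 234 (z = 234 + 0 = 234)
W = -233 (W = -23 - 210 = -233)
W - z = -233 - 1*234 = -233 - 234 = -467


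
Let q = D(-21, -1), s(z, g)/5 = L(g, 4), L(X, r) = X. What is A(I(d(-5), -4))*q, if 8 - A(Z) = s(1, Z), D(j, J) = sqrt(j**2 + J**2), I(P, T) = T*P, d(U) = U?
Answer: -92*sqrt(442) ≈ -1934.2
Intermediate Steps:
I(P, T) = P*T
D(j, J) = sqrt(J**2 + j**2)
s(z, g) = 5*g
q = sqrt(442) (q = sqrt((-1)**2 + (-21)**2) = sqrt(1 + 441) = sqrt(442) ≈ 21.024)
A(Z) = 8 - 5*Z
A(I(d(-5), -4))*q = (8 - (-25)*(-4))*sqrt(442) = (8 - 5*20)*sqrt(442) = (8 - 100)*sqrt(442) = -92*sqrt(442)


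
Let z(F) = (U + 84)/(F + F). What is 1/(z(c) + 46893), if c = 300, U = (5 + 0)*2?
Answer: 300/14067947 ≈ 2.1325e-5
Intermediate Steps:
U = 10 (U = 5*2 = 10)
z(F) = 47/F (z(F) = (10 + 84)/(F + F) = 94/((2*F)) = 94*(1/(2*F)) = 47/F)
1/(z(c) + 46893) = 1/(47/300 + 46893) = 1/(14067947/300) = 300/14067947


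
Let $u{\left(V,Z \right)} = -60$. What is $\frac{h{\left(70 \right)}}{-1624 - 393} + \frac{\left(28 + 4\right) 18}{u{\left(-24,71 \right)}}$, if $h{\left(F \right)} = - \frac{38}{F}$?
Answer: $- \frac{677693}{70595} \approx -9.5997$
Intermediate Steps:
$\frac{h{\left(70 \right)}}{-1624 - 393} + \frac{\left(28 + 4\right) 18}{u{\left(-24,71 \right)}} = \frac{\left(-38\right) \frac{1}{70}}{-1624 - 393} + \frac{\left(28 + 4\right) 18}{-60} = \frac{\left(-38\right) \frac{1}{70}}{-2017} + 32 \cdot 18 \left(- \frac{1}{60}\right) = \left(- \frac{19}{35}\right) \left(- \frac{1}{2017}\right) + 576 \left(- \frac{1}{60}\right) = \frac{19}{70595} - \frac{48}{5} = - \frac{677693}{70595}$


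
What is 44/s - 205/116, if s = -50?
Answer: -7677/2900 ≈ -2.6472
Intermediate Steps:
44/s - 205/116 = 44/(-50) - 205/116 = 44*(-1/50) - 205*1/116 = -22/25 - 205/116 = -7677/2900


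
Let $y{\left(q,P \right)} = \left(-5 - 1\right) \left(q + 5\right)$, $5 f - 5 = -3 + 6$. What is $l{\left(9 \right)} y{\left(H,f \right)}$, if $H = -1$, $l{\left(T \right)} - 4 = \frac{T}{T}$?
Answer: $-120$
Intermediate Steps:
$l{\left(T \right)} = 5$ ($l{\left(T \right)} = 4 + \frac{T}{T} = 4 + 1 = 5$)
$f = \frac{8}{5}$ ($f = 1 + \frac{-3 + 6}{5} = 1 + \frac{1}{5} \cdot 3 = 1 + \frac{3}{5} = \frac{8}{5} \approx 1.6$)
$y{\left(q,P \right)} = -30 - 6 q$ ($y{\left(q,P \right)} = - 6 \left(5 + q\right) = -30 - 6 q$)
$l{\left(9 \right)} y{\left(H,f \right)} = 5 \left(-30 - -6\right) = 5 \left(-30 + 6\right) = 5 \left(-24\right) = -120$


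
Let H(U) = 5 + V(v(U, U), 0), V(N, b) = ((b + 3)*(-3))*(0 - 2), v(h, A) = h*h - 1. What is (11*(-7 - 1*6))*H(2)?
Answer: -3289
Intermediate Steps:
v(h, A) = -1 + h² (v(h, A) = h² - 1 = -1 + h²)
V(N, b) = 18 + 6*b (V(N, b) = ((3 + b)*(-3))*(-2) = (-9 - 3*b)*(-2) = 18 + 6*b)
H(U) = 23 (H(U) = 5 + (18 + 6*0) = 5 + (18 + 0) = 5 + 18 = 23)
(11*(-7 - 1*6))*H(2) = (11*(-7 - 1*6))*23 = (11*(-7 - 6))*23 = (11*(-13))*23 = -143*23 = -3289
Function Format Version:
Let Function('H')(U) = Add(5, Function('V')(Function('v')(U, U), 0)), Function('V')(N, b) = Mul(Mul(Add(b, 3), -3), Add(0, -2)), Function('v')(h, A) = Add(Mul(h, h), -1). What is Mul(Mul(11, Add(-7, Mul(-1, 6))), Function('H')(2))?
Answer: -3289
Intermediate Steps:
Function('v')(h, A) = Add(-1, Pow(h, 2)) (Function('v')(h, A) = Add(Pow(h, 2), -1) = Add(-1, Pow(h, 2)))
Function('V')(N, b) = Add(18, Mul(6, b)) (Function('V')(N, b) = Mul(Mul(Add(3, b), -3), -2) = Mul(Add(-9, Mul(-3, b)), -2) = Add(18, Mul(6, b)))
Function('H')(U) = 23 (Function('H')(U) = Add(5, Add(18, Mul(6, 0))) = Add(5, Add(18, 0)) = Add(5, 18) = 23)
Mul(Mul(11, Add(-7, Mul(-1, 6))), Function('H')(2)) = Mul(Mul(11, Add(-7, Mul(-1, 6))), 23) = Mul(Mul(11, Add(-7, -6)), 23) = Mul(Mul(11, -13), 23) = Mul(-143, 23) = -3289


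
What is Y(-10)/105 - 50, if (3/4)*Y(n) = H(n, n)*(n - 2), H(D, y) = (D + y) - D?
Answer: -1018/21 ≈ -48.476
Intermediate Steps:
H(D, y) = y
Y(n) = 4*n*(-2 + n)/3 (Y(n) = 4*(n*(n - 2))/3 = 4*(n*(-2 + n))/3 = 4*n*(-2 + n)/3)
Y(-10)/105 - 50 = ((4/3)*(-10)*(-2 - 10))/105 - 50 = ((4/3)*(-10)*(-12))*(1/105) - 50 = 160*(1/105) - 50 = 32/21 - 50 = -1018/21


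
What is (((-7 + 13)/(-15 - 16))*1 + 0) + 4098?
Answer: 127032/31 ≈ 4097.8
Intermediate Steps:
(((-7 + 13)/(-15 - 16))*1 + 0) + 4098 = ((6/(-31))*1 + 0) + 4098 = ((6*(-1/31))*1 + 0) + 4098 = (-6/31*1 + 0) + 4098 = (-6/31 + 0) + 4098 = -6/31 + 4098 = 127032/31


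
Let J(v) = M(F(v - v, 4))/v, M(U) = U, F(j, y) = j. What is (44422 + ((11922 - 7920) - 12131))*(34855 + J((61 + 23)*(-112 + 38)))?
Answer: 1264992515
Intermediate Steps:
J(v) = 0 (J(v) = (v - v)/v = 0/v = 0)
(44422 + ((11922 - 7920) - 12131))*(34855 + J((61 + 23)*(-112 + 38))) = (44422 + ((11922 - 7920) - 12131))*(34855 + 0) = (44422 + (4002 - 12131))*34855 = (44422 - 8129)*34855 = 36293*34855 = 1264992515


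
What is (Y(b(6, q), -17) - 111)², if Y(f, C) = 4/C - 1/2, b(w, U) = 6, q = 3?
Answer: 14432401/1156 ≈ 12485.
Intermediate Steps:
Y(f, C) = -½ + 4/C (Y(f, C) = 4/C - 1*½ = 4/C - ½ = -½ + 4/C)
(Y(b(6, q), -17) - 111)² = ((½)*(8 - 1*(-17))/(-17) - 111)² = ((½)*(-1/17)*(8 + 17) - 111)² = ((½)*(-1/17)*25 - 111)² = (-25/34 - 111)² = (-3799/34)² = 14432401/1156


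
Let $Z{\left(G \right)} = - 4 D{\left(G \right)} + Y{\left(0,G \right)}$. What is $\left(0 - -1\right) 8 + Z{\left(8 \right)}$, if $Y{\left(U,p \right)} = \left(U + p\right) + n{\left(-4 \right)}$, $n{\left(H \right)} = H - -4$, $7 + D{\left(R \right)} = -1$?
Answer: $48$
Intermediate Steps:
$D{\left(R \right)} = -8$ ($D{\left(R \right)} = -7 - 1 = -8$)
$n{\left(H \right)} = 4 + H$ ($n{\left(H \right)} = H + 4 = 4 + H$)
$Y{\left(U,p \right)} = U + p$ ($Y{\left(U,p \right)} = \left(U + p\right) + \left(4 - 4\right) = \left(U + p\right) + 0 = U + p$)
$Z{\left(G \right)} = 32 + G$ ($Z{\left(G \right)} = \left(-4\right) \left(-8\right) + \left(0 + G\right) = 32 + G$)
$\left(0 - -1\right) 8 + Z{\left(8 \right)} = \left(0 - -1\right) 8 + \left(32 + 8\right) = \left(0 + 1\right) 8 + 40 = 1 \cdot 8 + 40 = 8 + 40 = 48$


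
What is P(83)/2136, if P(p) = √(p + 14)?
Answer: √97/2136 ≈ 0.0046109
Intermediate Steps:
P(p) = √(14 + p)
P(83)/2136 = √(14 + 83)/2136 = √97*(1/2136) = √97/2136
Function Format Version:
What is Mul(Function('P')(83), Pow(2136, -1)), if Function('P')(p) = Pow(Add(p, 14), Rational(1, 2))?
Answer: Mul(Rational(1, 2136), Pow(97, Rational(1, 2))) ≈ 0.0046109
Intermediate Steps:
Function('P')(p) = Pow(Add(14, p), Rational(1, 2))
Mul(Function('P')(83), Pow(2136, -1)) = Mul(Pow(Add(14, 83), Rational(1, 2)), Pow(2136, -1)) = Mul(Pow(97, Rational(1, 2)), Rational(1, 2136)) = Mul(Rational(1, 2136), Pow(97, Rational(1, 2)))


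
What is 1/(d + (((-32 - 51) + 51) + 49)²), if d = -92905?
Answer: -1/92616 ≈ -1.0797e-5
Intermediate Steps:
1/(d + (((-32 - 51) + 51) + 49)²) = 1/(-92905 + (((-32 - 51) + 51) + 49)²) = 1/(-92905 + ((-83 + 51) + 49)²) = 1/(-92905 + (-32 + 49)²) = 1/(-92905 + 17²) = 1/(-92905 + 289) = 1/(-92616) = -1/92616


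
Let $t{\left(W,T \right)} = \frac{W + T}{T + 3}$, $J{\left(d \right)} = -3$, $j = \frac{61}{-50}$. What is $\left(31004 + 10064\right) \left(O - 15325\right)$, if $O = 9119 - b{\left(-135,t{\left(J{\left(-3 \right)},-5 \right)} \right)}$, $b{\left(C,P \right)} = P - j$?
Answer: $- \frac{6377059574}{25} \approx -2.5508 \cdot 10^{8}$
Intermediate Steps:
$j = - \frac{61}{50}$ ($j = 61 \left(- \frac{1}{50}\right) = - \frac{61}{50} \approx -1.22$)
$t{\left(W,T \right)} = \frac{T + W}{3 + T}$
$b{\left(C,P \right)} = \frac{61}{50} + P$ ($b{\left(C,P \right)} = P - - \frac{61}{50} = P + \frac{61}{50} = \frac{61}{50} + P$)
$O = \frac{455689}{50}$ ($O = 9119 - \left(\frac{61}{50} + \frac{-5 - 3}{3 - 5}\right) = 9119 - \left(\frac{61}{50} + \frac{1}{-2} \left(-8\right)\right) = 9119 - \left(\frac{61}{50} - -4\right) = 9119 - \left(\frac{61}{50} + 4\right) = 9119 - \frac{261}{50} = \frac{455689}{50} \approx 9113.8$)
$\left(31004 + 10064\right) \left(O - 15325\right) = \left(31004 + 10064\right) \left(\frac{455689}{50} - 15325\right) = 41068 \left(- \frac{310561}{50}\right) = - \frac{6377059574}{25}$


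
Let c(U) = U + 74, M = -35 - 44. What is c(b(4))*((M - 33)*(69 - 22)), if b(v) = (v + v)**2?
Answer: -726432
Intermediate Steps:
M = -79
b(v) = 4*v**2 (b(v) = (2*v)**2 = 4*v**2)
c(U) = 74 + U
c(b(4))*((M - 33)*(69 - 22)) = (74 + 4*4**2)*((-79 - 33)*(69 - 22)) = (74 + 4*16)*(-112*47) = (74 + 64)*(-5264) = 138*(-5264) = -726432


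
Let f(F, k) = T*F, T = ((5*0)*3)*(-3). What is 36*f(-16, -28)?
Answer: 0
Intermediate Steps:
T = 0 (T = (0*3)*(-3) = 0*(-3) = 0)
f(F, k) = 0 (f(F, k) = 0*F = 0)
36*f(-16, -28) = 36*0 = 0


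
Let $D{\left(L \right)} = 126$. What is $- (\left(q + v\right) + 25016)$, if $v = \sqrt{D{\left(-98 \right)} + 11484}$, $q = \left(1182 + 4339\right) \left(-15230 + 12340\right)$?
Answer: $15930674 - 3 \sqrt{1290} \approx 1.5931 \cdot 10^{7}$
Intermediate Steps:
$q = -15955690$ ($q = 5521 \left(-2890\right) = -15955690$)
$v = 3 \sqrt{1290}$ ($v = \sqrt{126 + 11484} = \sqrt{11610} = 3 \sqrt{1290} \approx 107.75$)
$- (\left(q + v\right) + 25016) = - (\left(-15955690 + 3 \sqrt{1290}\right) + 25016) = - (-15930674 + 3 \sqrt{1290}) = 15930674 - 3 \sqrt{1290}$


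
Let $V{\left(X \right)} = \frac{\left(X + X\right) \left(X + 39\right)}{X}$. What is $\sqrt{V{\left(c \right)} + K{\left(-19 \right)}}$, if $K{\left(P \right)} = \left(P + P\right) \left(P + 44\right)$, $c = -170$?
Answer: $2 i \sqrt{303} \approx 34.814 i$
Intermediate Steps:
$V{\left(X \right)} = 78 + 2 X$ ($V{\left(X \right)} = \frac{2 X \left(39 + X\right)}{X} = 78 + 2 X$)
$K{\left(P \right)} = 2 P \left(44 + P\right)$
$\sqrt{V{\left(c \right)} + K{\left(-19 \right)}} = \sqrt{\left(78 + 2 \left(-170\right)\right) + 2 \left(-19\right) \left(44 - 19\right)} = \sqrt{\left(78 - 340\right) + 2 \left(-19\right) 25} = \sqrt{-262 - 950} = \sqrt{-1212} = 2 i \sqrt{303}$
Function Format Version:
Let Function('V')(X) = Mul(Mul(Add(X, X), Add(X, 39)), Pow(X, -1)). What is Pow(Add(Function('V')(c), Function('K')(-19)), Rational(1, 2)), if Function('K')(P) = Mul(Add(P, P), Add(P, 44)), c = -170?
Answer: Mul(2, I, Pow(303, Rational(1, 2))) ≈ Mul(34.814, I)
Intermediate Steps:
Function('V')(X) = Add(78, Mul(2, X)) (Function('V')(X) = Mul(Mul(Mul(2, X), Add(39, X)), Pow(X, -1)) = Mul(Mul(2, X, Add(39, X)), Pow(X, -1)) = Add(78, Mul(2, X)))
Function('K')(P) = Mul(2, P, Add(44, P)) (Function('K')(P) = Mul(Mul(2, P), Add(44, P)) = Mul(2, P, Add(44, P)))
Pow(Add(Function('V')(c), Function('K')(-19)), Rational(1, 2)) = Pow(Add(Add(78, Mul(2, -170)), Mul(2, -19, Add(44, -19))), Rational(1, 2)) = Pow(Add(Add(78, -340), Mul(2, -19, 25)), Rational(1, 2)) = Pow(Add(-262, -950), Rational(1, 2)) = Pow(-1212, Rational(1, 2)) = Mul(2, I, Pow(303, Rational(1, 2)))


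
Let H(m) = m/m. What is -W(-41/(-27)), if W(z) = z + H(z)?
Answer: -68/27 ≈ -2.5185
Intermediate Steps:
H(m) = 1
W(z) = 1 + z (W(z) = z + 1 = 1 + z)
-W(-41/(-27)) = -(1 - 41/(-27)) = -(1 - 41*(-1/27)) = -(1 + 41/27) = -1*68/27 = -68/27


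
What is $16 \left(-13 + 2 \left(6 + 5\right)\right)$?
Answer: $144$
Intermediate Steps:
$16 \left(-13 + 2 \left(6 + 5\right)\right) = 16 \left(-13 + 2 \cdot 11\right) = 16 \left(-13 + 22\right) = 16 \cdot 9 = 144$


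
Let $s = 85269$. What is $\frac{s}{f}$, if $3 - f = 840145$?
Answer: $- \frac{85269}{840142} \approx -0.10149$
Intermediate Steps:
$f = -840142$ ($f = 3 - 840145 = -840142$)
$\frac{s}{f} = \frac{85269}{-840142} = 85269 \left(- \frac{1}{840142}\right) = - \frac{85269}{840142}$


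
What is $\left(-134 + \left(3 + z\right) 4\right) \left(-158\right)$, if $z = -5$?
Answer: $22436$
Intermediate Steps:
$\left(-134 + \left(3 + z\right) 4\right) \left(-158\right) = \left(-134 + \left(3 - 5\right) 4\right) \left(-158\right) = \left(-134 - 8\right) \left(-158\right) = \left(-142\right) \left(-158\right) = 22436$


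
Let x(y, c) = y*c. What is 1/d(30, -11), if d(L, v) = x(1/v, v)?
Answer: 1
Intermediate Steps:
x(y, c) = c*y
d(L, v) = 1 (d(L, v) = v/v = 1)
1/d(30, -11) = 1/1 = 1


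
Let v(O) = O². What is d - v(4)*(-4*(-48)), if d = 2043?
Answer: -1029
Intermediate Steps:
d - v(4)*(-4*(-48)) = 2043 - 4²*(-4*(-48)) = 2043 - 16*192 = 2043 - 1*3072 = 2043 - 3072 = -1029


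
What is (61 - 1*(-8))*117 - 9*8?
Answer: 8001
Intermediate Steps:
(61 - 1*(-8))*117 - 9*8 = (61 + 8)*117 - 72 = 69*117 - 72 = 8073 - 72 = 8001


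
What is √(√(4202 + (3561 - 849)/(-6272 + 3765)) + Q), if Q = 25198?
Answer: √(158370664702 + 2507*√26402976914)/2507 ≈ 158.94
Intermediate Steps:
√(√(4202 + (3561 - 849)/(-6272 + 3765)) + Q) = √(√(4202 + (3561 - 849)/(-6272 + 3765)) + 25198) = √(√(4202 + 2712/(-2507)) + 25198) = √(√(4202 + 2712*(-1/2507)) + 25198) = √(√(4202 - 2712/2507) + 25198) = √(√(10531702/2507) + 25198) = √(√26402976914/2507 + 25198) = √(25198 + √26402976914/2507)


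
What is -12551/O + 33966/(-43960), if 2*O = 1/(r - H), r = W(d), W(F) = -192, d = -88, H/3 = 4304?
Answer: 7230026626857/21980 ≈ 3.2894e+8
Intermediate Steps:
H = 12912 (H = 3*4304 = 12912)
r = -192
O = -1/26208 (O = 1/(2*(-192 - 1*12912)) = 1/(2*(-192 - 12912)) = (½)/(-13104) = (½)*(-1/13104) = -1/26208 ≈ -3.8156e-5)
-12551/O + 33966/(-43960) = -12551/(-1/26208) + 33966/(-43960) = -12551*(-26208) + 33966*(-1/43960) = 328936608 - 16983/21980 = 7230026626857/21980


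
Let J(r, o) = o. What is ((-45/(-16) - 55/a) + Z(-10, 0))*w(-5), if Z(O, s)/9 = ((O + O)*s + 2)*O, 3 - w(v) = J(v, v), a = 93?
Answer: -264535/186 ≈ -1422.2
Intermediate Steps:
w(v) = 3 - v
Z(O, s) = 9*O*(2 + 2*O*s) (Z(O, s) = 9*(((O + O)*s + 2)*O) = 9*(((2*O)*s + 2)*O) = 9*((2*O*s + 2)*O) = 9*((2 + 2*O*s)*O) = 9*(O*(2 + 2*O*s)) = 9*O*(2 + 2*O*s))
((-45/(-16) - 55/a) + Z(-10, 0))*w(-5) = ((-45/(-16) - 55/93) + 18*(-10)*(1 - 10*0))*(3 - 1*(-5)) = ((-45*(-1/16) - 55*1/93) + 18*(-10)*(1 + 0))*(3 + 5) = ((45/16 - 55/93) + 18*(-10)*1)*8 = (3305/1488 - 180)*8 = -264535/1488*8 = -264535/186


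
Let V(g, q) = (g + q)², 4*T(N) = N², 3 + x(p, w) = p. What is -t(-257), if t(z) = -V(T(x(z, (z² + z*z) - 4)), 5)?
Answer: 285779025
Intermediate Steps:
x(p, w) = -3 + p
T(N) = N²/4
t(z) = -(5 + (-3 + z)²/4)² (t(z) = -((-3 + z)²/4 + 5)² = -(5 + (-3 + z)²/4)²)
-t(-257) = -(-1)*(20 + (-3 - 257)²)²/16 = -(-1)*(20 + (-260)²)²/16 = -(-1)*(20 + 67600)²/16 = -(-1)*67620²/16 = -(-1)*4572464400/16 = -1*(-285779025) = 285779025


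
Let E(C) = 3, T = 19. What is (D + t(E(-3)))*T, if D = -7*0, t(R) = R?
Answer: 57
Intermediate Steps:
D = 0
(D + t(E(-3)))*T = (0 + 3)*19 = 3*19 = 57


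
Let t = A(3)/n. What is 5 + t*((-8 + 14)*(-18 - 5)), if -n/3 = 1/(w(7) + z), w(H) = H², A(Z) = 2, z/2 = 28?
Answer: 9665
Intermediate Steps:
z = 56 (z = 2*28 = 56)
n = -1/35 (n = -3/(7² + 56) = -3/(49 + 56) = -3/105 = -3*1/105 = -1/35 ≈ -0.028571)
t = -70 (t = 2/(-1/35) = 2*(-35) = -70)
5 + t*((-8 + 14)*(-18 - 5)) = 5 - 70*(-8 + 14)*(-18 - 5) = 5 - 420*(-23) = 5 - 70*(-138) = 5 + 9660 = 9665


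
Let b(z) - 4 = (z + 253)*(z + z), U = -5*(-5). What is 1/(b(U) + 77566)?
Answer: 1/91470 ≈ 1.0933e-5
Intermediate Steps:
U = 25
b(z) = 4 + 2*z*(253 + z) (b(z) = 4 + (z + 253)*(z + z) = 4 + (253 + z)*(2*z) = 4 + 2*z*(253 + z))
1/(b(U) + 77566) = 1/((4 + 2*25² + 506*25) + 77566) = 1/((4 + 2*625 + 12650) + 77566) = 1/((4 + 1250 + 12650) + 77566) = 1/(13904 + 77566) = 1/91470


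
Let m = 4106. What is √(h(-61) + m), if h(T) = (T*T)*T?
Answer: 5*I*√8915 ≈ 472.1*I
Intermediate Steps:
h(T) = T³ (h(T) = T²*T = T³)
√(h(-61) + m) = √((-61)³ + 4106) = √(-226981 + 4106) = √(-222875) = 5*I*√8915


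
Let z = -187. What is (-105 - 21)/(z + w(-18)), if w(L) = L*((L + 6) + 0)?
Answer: -126/29 ≈ -4.3448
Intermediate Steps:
w(L) = L*(6 + L) (w(L) = L*((6 + L) + 0) = L*(6 + L))
(-105 - 21)/(z + w(-18)) = (-105 - 21)/(-187 - 18*(6 - 18)) = -126/(-187 - 18*(-12)) = -126/(-187 + 216) = -126/29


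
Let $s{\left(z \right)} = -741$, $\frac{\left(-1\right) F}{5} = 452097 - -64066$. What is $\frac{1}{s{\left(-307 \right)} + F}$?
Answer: $- \frac{1}{2581556} \approx -3.8736 \cdot 10^{-7}$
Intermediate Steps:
$F = -2580815$ ($F = - 5 \left(452097 - -64066\right) = - 5 \left(452097 + 64066\right) = \left(-5\right) 516163 = -2580815$)
$\frac{1}{s{\left(-307 \right)} + F} = \frac{1}{-741 - 2580815} = \frac{1}{-2581556} = - \frac{1}{2581556}$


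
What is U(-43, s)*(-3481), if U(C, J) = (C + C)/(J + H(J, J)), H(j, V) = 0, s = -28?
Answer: -149683/14 ≈ -10692.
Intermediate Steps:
U(C, J) = 2*C/J (U(C, J) = (C + C)/(J + 0) = (2*C)/J = 2*C/J)
U(-43, s)*(-3481) = (2*(-43)/(-28))*(-3481) = (2*(-43)*(-1/28))*(-3481) = (43/14)*(-3481) = -149683/14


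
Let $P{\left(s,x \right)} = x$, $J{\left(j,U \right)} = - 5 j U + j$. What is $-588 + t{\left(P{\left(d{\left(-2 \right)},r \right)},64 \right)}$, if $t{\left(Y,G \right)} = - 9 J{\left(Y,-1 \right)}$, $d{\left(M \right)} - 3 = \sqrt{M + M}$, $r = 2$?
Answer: $-696$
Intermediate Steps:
$d{\left(M \right)} = 3 + \sqrt{2} \sqrt{M}$ ($d{\left(M \right)} = 3 + \sqrt{M + M} = 3 + \sqrt{2 M} = 3 + \sqrt{2} \sqrt{M}$)
$J{\left(j,U \right)} = j - 5 U j$ ($J{\left(j,U \right)} = - 5 U j + j = j - 5 U j$)
$t{\left(Y,G \right)} = - 54 Y$ ($t{\left(Y,G \right)} = - 9 Y \left(1 - -5\right) = - 9 Y \left(1 + 5\right) = - 9 Y 6 = - 9 \cdot 6 Y = - 54 Y$)
$-588 + t{\left(P{\left(d{\left(-2 \right)},r \right)},64 \right)} = -588 - 108 = -696$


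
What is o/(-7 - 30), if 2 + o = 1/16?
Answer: 31/592 ≈ 0.052365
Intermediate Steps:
o = -31/16 (o = -2 + 1/16 = -31/16 ≈ -1.9375)
o/(-7 - 30) = -31/(16*(-7 - 30)) = -31/16/(-37) = -31/16*(-1/37) = 31/592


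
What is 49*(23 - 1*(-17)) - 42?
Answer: 1918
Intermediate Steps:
49*(23 - 1*(-17)) - 42 = 49*(23 + 17) - 42 = 49*40 - 42 = 1960 - 42 = 1918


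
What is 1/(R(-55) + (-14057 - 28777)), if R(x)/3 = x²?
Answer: -1/33759 ≈ -2.9622e-5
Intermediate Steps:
R(x) = 3*x²
1/(R(-55) + (-14057 - 28777)) = 1/(3*(-55)² + (-14057 - 28777)) = 1/(3*3025 - 42834) = 1/(9075 - 42834) = 1/(-33759) = -1/33759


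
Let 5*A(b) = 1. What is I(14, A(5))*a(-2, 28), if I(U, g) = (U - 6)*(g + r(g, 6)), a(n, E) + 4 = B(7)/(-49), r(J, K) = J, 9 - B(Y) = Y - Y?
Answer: -656/49 ≈ -13.388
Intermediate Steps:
B(Y) = 9 (B(Y) = 9 - (Y - Y) = 9 - 1*0 = 9 + 0 = 9)
A(b) = ⅕ (A(b) = (⅕)*1 = ⅕)
a(n, E) = -205/49 (a(n, E) = -4 + 9/(-49) = -4 + 9*(-1/49) = -4 - 9/49 = -205/49)
I(U, g) = 2*g*(-6 + U) (I(U, g) = (U - 6)*(g + g) = (-6 + U)*(2*g) = 2*g*(-6 + U))
I(14, A(5))*a(-2, 28) = (2*(⅕)*(-6 + 14))*(-205/49) = (2*(⅕)*8)*(-205/49) = (16/5)*(-205/49) = -656/49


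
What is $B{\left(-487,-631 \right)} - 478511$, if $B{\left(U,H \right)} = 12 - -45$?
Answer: $-478454$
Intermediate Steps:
$B{\left(U,H \right)} = 57$ ($B{\left(U,H \right)} = 12 + 45 = 57$)
$B{\left(-487,-631 \right)} - 478511 = 57 - 478511 = -478454$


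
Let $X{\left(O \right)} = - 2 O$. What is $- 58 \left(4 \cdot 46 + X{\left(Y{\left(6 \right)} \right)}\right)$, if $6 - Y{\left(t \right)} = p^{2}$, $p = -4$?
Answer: $-11832$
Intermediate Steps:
$Y{\left(t \right)} = -10$ ($Y{\left(t \right)} = 6 - \left(-4\right)^{2} = 6 - 16 = -10$)
$- 58 \left(4 \cdot 46 + X{\left(Y{\left(6 \right)} \right)}\right) = - 58 \left(4 \cdot 46 - -20\right) = - 58 \left(184 + 20\right) = \left(-58\right) 204 = -11832$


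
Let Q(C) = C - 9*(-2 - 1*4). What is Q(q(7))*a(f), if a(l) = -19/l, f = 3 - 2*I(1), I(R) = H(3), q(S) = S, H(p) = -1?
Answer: -1159/5 ≈ -231.80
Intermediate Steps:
I(R) = -1
f = 5 (f = 3 - 2*(-1) = 3 + 2 = 5)
Q(C) = 54 + C (Q(C) = C - 9*(-2 - 4) = C - 9*(-6) = C + 54 = 54 + C)
Q(q(7))*a(f) = (54 + 7)*(-19/5) = 61*(-19*⅕) = 61*(-19/5) = -1159/5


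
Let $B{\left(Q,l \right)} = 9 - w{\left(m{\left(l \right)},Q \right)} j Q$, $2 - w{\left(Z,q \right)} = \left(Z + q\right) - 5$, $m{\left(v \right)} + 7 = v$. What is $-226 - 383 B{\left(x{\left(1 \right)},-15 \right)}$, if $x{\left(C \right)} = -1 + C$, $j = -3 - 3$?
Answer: $-3673$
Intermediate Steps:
$m{\left(v \right)} = -7 + v$
$j = -6$
$w{\left(Z,q \right)} = 7 - Z - q$ ($w{\left(Z,q \right)} = 2 - \left(\left(Z + q\right) - 5\right) = 2 - \left(-5 + Z + q\right) = 7 - Z - q$)
$B{\left(Q,l \right)} = 9 - Q \left(-84 + 6 Q + 6 l\right)$ ($B{\left(Q,l \right)} = 9 - \left(7 - \left(-7 + l\right) - Q\right) \left(-6\right) Q = 9 - \left(14 - Q - l\right) \left(-6\right) Q = 9 - \left(-84 + 6 Q + 6 l\right) Q = 9 - Q \left(-84 + 6 Q + 6 l\right)$)
$-226 - 383 B{\left(x{\left(1 \right)},-15 \right)} = -226 - 383 \left(9 - 6 \left(-1 + 1\right) \left(-14 + \left(-1 + 1\right) - 15\right)\right) = -226 - 383 \left(9 - 0 \left(-14 + 0 - 15\right)\right) = -226 - 383 \left(9 - 0 \left(-29\right)\right) = -226 - 383 \left(9 + 0\right) = -226 - 3447 = -3673$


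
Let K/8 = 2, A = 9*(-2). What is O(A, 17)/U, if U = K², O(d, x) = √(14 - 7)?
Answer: √7/256 ≈ 0.010335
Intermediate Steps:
A = -18
O(d, x) = √7
K = 16 (K = 8*2 = 16)
U = 256 (U = 16² = 256)
O(A, 17)/U = √7/256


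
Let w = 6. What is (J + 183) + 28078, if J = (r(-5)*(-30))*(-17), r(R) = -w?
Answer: 25201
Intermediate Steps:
r(R) = -6 (r(R) = -1*6 = -6)
J = -3060 (J = -6*(-30)*(-17) = 180*(-17) = -3060)
(J + 183) + 28078 = (-3060 + 183) + 28078 = -2877 + 28078 = 25201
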